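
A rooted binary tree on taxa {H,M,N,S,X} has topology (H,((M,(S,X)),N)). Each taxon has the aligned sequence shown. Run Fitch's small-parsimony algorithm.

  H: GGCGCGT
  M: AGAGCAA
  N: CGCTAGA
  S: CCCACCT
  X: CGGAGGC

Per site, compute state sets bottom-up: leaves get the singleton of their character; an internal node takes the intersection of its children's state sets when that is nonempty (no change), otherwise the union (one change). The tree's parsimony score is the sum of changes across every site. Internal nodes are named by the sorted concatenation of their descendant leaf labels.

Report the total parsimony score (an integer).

14

site 0, node SX: S={C} ∩ X={C} → {C} (+0)
site 0, node MSX: M={A} ∪ SX={C} → {A,C} (+1)
site 0, node MNSX: MSX={A,C} ∩ N={C} → {C} (+0)
site 0, node HMNSX: H={G} ∪ MNSX={C} → {C,G} (+1)
site 1, node SX: S={C} ∪ X={G} → {C,G} (+1)
site 1, node MSX: M={G} ∩ SX={C,G} → {G} (+0)
site 1, node MNSX: MSX={G} ∩ N={G} → {G} (+0)
site 1, node HMNSX: H={G} ∩ MNSX={G} → {G} (+0)
site 2, node SX: S={C} ∪ X={G} → {C,G} (+1)
site 2, node MSX: M={A} ∪ SX={C,G} → {A,C,G} (+1)
site 2, node MNSX: MSX={A,C,G} ∩ N={C} → {C} (+0)
site 2, node HMNSX: H={C} ∩ MNSX={C} → {C} (+0)
site 3, node SX: S={A} ∩ X={A} → {A} (+0)
site 3, node MSX: M={G} ∪ SX={A} → {A,G} (+1)
site 3, node MNSX: MSX={A,G} ∪ N={T} → {A,G,T} (+1)
site 3, node HMNSX: H={G} ∩ MNSX={A,G,T} → {G} (+0)
site 4, node SX: S={C} ∪ X={G} → {C,G} (+1)
site 4, node MSX: M={C} ∩ SX={C,G} → {C} (+0)
site 4, node MNSX: MSX={C} ∪ N={A} → {A,C} (+1)
site 4, node HMNSX: H={C} ∩ MNSX={A,C} → {C} (+0)
site 5, node SX: S={C} ∪ X={G} → {C,G} (+1)
site 5, node MSX: M={A} ∪ SX={C,G} → {A,C,G} (+1)
site 5, node MNSX: MSX={A,C,G} ∩ N={G} → {G} (+0)
site 5, node HMNSX: H={G} ∩ MNSX={G} → {G} (+0)
site 6, node SX: S={T} ∪ X={C} → {C,T} (+1)
site 6, node MSX: M={A} ∪ SX={C,T} → {A,C,T} (+1)
site 6, node MNSX: MSX={A,C,T} ∩ N={A} → {A} (+0)
site 6, node HMNSX: H={T} ∪ MNSX={A} → {A,T} (+1)
per-site changes: [2, 1, 2, 2, 2, 2, 3]; total = 14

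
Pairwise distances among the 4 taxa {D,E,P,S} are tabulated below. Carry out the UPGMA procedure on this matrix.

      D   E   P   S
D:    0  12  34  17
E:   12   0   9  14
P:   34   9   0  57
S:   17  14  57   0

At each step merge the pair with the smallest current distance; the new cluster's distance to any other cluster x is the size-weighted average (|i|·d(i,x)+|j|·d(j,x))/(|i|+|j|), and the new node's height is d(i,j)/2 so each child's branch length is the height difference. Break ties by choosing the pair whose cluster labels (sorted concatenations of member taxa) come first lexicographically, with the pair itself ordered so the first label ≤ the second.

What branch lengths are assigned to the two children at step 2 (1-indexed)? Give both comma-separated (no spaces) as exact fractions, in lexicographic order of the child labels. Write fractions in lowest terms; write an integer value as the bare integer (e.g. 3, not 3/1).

17/2,17/2

1. join E+P (d=9) ⇒ EP; edges |E|=9/2, |P|=9/2
  updated: d(D,EP)=23, d(EP,S)=71/2
2. join D+S (d=17) ⇒ DS; edges |D|=17/2, |S|=17/2
  updated: d(DS,EP)=117/4
3. join DS+EP (d=117/4) ⇒ DEPS; edges |DS|=49/8, |EP|=81/8
final tree: ((D:17/2,S:17/2):49/8,(E:9/2,P:9/2):81/8)
total length: 169/4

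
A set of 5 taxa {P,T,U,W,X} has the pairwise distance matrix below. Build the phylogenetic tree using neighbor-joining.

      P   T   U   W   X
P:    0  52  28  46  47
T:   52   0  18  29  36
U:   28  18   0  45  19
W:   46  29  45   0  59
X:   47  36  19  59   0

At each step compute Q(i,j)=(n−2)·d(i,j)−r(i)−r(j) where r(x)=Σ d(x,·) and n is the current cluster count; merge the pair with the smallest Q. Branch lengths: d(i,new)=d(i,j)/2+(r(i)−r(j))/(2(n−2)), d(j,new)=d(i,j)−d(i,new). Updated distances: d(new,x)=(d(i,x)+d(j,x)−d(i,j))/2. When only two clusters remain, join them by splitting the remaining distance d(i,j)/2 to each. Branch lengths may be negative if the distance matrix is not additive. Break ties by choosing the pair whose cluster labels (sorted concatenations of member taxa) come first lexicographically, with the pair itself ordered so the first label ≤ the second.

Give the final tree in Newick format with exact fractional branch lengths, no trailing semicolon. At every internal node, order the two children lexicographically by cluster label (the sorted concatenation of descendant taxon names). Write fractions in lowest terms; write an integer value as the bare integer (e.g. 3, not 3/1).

(((P:47/2,(T:43/6,W:131/6):11):9/2,U:3/4):73/8,X:73/8)

1. join T+W (d=29, Q=-227) ⇒ TW; edges |T|=43/6, |W|=131/6
  updated: d(P,TW)=69/2, d(TW,U)=17, d(TW,X)=33
2. join P+TW (d=69/2, Q=-125) ⇒ PTW; edges |P|=47/2, |TW|=11
  updated: d(PTW,U)=21/4, d(PTW,X)=91/4
3. join PTW+U (d=21/4, Q=-47) ⇒ PTUW; edges |PTW|=9/2, |U|=3/4
  updated: d(PTUW,X)=73/4
4. join PTUW+X (d=73/4) ⇒ PTUWX; edges |PTUW|=73/8, |X|=73/8
final tree: (((P:47/2,(T:43/6,W:131/6):11):9/2,U:3/4):73/8,X:73/8)
total length: 87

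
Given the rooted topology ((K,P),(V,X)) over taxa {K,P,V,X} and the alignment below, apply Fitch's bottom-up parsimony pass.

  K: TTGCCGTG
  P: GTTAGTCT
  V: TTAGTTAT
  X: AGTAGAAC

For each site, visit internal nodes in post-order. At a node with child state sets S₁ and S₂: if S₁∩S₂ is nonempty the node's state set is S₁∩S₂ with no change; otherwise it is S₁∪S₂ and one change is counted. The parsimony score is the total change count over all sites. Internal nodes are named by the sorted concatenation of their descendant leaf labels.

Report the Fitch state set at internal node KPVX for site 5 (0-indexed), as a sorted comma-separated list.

T

KP@0: {T} ∪ {G} = {G,T} (union, +1)
VX@0: {T} ∪ {A} = {A,T} (union, +1)
KPVX@0: {G,T} ∩ {A,T} = {T} (intersection, +0)
KP@1: {T} ∩ {T} = {T} (intersection, +0)
VX@1: {T} ∪ {G} = {G,T} (union, +1)
KPVX@1: {T} ∩ {G,T} = {T} (intersection, +0)
KP@2: {G} ∪ {T} = {G,T} (union, +1)
VX@2: {A} ∪ {T} = {A,T} (union, +1)
KPVX@2: {G,T} ∩ {A,T} = {T} (intersection, +0)
KP@3: {C} ∪ {A} = {A,C} (union, +1)
VX@3: {G} ∪ {A} = {A,G} (union, +1)
KPVX@3: {A,C} ∩ {A,G} = {A} (intersection, +0)
KP@4: {C} ∪ {G} = {C,G} (union, +1)
VX@4: {T} ∪ {G} = {G,T} (union, +1)
KPVX@4: {C,G} ∩ {G,T} = {G} (intersection, +0)
KP@5: {G} ∪ {T} = {G,T} (union, +1)
VX@5: {T} ∪ {A} = {A,T} (union, +1)
KPVX@5: {G,T} ∩ {A,T} = {T} (intersection, +0)
KP@6: {T} ∪ {C} = {C,T} (union, +1)
VX@6: {A} ∩ {A} = {A} (intersection, +0)
KPVX@6: {C,T} ∪ {A} = {A,C,T} (union, +1)
KP@7: {G} ∪ {T} = {G,T} (union, +1)
VX@7: {T} ∪ {C} = {C,T} (union, +1)
KPVX@7: {G,T} ∩ {C,T} = {T} (intersection, +0)
per-site changes: [2, 1, 2, 2, 2, 2, 2, 2]; total = 15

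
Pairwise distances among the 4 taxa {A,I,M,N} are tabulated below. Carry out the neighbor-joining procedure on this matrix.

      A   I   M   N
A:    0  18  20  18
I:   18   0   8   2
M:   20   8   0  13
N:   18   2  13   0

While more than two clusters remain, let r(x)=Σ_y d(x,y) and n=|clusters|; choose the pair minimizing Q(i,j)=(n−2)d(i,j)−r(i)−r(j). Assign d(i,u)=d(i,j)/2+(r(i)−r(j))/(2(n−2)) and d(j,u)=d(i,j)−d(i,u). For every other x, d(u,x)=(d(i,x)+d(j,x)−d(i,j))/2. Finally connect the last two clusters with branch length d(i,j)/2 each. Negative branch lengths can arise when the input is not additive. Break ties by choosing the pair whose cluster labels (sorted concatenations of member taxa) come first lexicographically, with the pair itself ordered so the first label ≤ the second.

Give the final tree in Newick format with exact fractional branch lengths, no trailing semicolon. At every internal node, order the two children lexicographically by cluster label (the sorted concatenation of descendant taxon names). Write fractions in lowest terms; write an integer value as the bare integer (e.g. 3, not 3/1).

(((A:55/4,M:25/4):13/4,I:-1/4):9/8,N:9/8)

iteration 1: select A,M (d=20, Q=-57); attach at lengths (55/4, 25/4); label the merged cluster AM
  updated: d(AM,I)=3, d(AM,N)=11/2
iteration 2: select AM,I (d=3, Q=-21/2); attach at lengths (13/4, -1/4); label the merged cluster AIM
  updated: d(AIM,N)=9/4
iteration 3: select AIM,N (d=9/4); attach at lengths (9/8, 9/8); label the merged cluster AIMN
final tree: (((A:55/4,M:25/4):13/4,I:-1/4):9/8,N:9/8)
total length: 101/4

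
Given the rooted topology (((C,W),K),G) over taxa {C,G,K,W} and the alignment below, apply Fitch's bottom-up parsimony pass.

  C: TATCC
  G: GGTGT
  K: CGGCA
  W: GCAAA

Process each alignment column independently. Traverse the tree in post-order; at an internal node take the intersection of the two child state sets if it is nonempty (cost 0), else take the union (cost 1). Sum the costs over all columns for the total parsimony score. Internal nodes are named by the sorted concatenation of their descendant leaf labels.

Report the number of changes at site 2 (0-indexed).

site 0, node CW: C={T} ∪ W={G} → {G,T} (+1)
site 0, node CKW: CW={G,T} ∪ K={C} → {C,G,T} (+1)
site 0, node CGKW: CKW={C,G,T} ∩ G={G} → {G} (+0)
site 1, node CW: C={A} ∪ W={C} → {A,C} (+1)
site 1, node CKW: CW={A,C} ∪ K={G} → {A,C,G} (+1)
site 1, node CGKW: CKW={A,C,G} ∩ G={G} → {G} (+0)
site 2, node CW: C={T} ∪ W={A} → {A,T} (+1)
site 2, node CKW: CW={A,T} ∪ K={G} → {A,G,T} (+1)
site 2, node CGKW: CKW={A,G,T} ∩ G={T} → {T} (+0)
site 3, node CW: C={C} ∪ W={A} → {A,C} (+1)
site 3, node CKW: CW={A,C} ∩ K={C} → {C} (+0)
site 3, node CGKW: CKW={C} ∪ G={G} → {C,G} (+1)
site 4, node CW: C={C} ∪ W={A} → {A,C} (+1)
site 4, node CKW: CW={A,C} ∩ K={A} → {A} (+0)
site 4, node CGKW: CKW={A} ∪ G={T} → {A,T} (+1)
per-site changes: [2, 2, 2, 2, 2]; total = 10

2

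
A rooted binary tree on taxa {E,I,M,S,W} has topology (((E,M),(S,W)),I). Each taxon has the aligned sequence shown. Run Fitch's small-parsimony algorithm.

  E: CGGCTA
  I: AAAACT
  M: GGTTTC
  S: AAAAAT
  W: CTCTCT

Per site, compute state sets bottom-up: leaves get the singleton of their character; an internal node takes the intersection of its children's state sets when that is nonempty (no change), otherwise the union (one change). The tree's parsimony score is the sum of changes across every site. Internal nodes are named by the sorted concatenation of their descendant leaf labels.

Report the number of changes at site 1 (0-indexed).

2

EM@0: {C} ∪ {G} = {C,G} (union, +1)
SW@0: {A} ∪ {C} = {A,C} (union, +1)
EMSW@0: {C,G} ∩ {A,C} = {C} (intersection, +0)
EIMSW@0: {C} ∪ {A} = {A,C} (union, +1)
EM@1: {G} ∩ {G} = {G} (intersection, +0)
SW@1: {A} ∪ {T} = {A,T} (union, +1)
EMSW@1: {G} ∪ {A,T} = {A,G,T} (union, +1)
EIMSW@1: {A,G,T} ∩ {A} = {A} (intersection, +0)
EM@2: {G} ∪ {T} = {G,T} (union, +1)
SW@2: {A} ∪ {C} = {A,C} (union, +1)
EMSW@2: {G,T} ∪ {A,C} = {A,C,G,T} (union, +1)
EIMSW@2: {A,C,G,T} ∩ {A} = {A} (intersection, +0)
EM@3: {C} ∪ {T} = {C,T} (union, +1)
SW@3: {A} ∪ {T} = {A,T} (union, +1)
EMSW@3: {C,T} ∩ {A,T} = {T} (intersection, +0)
EIMSW@3: {T} ∪ {A} = {A,T} (union, +1)
EM@4: {T} ∩ {T} = {T} (intersection, +0)
SW@4: {A} ∪ {C} = {A,C} (union, +1)
EMSW@4: {T} ∪ {A,C} = {A,C,T} (union, +1)
EIMSW@4: {A,C,T} ∩ {C} = {C} (intersection, +0)
EM@5: {A} ∪ {C} = {A,C} (union, +1)
SW@5: {T} ∩ {T} = {T} (intersection, +0)
EMSW@5: {A,C} ∪ {T} = {A,C,T} (union, +1)
EIMSW@5: {A,C,T} ∩ {T} = {T} (intersection, +0)
per-site changes: [3, 2, 3, 3, 2, 2]; total = 15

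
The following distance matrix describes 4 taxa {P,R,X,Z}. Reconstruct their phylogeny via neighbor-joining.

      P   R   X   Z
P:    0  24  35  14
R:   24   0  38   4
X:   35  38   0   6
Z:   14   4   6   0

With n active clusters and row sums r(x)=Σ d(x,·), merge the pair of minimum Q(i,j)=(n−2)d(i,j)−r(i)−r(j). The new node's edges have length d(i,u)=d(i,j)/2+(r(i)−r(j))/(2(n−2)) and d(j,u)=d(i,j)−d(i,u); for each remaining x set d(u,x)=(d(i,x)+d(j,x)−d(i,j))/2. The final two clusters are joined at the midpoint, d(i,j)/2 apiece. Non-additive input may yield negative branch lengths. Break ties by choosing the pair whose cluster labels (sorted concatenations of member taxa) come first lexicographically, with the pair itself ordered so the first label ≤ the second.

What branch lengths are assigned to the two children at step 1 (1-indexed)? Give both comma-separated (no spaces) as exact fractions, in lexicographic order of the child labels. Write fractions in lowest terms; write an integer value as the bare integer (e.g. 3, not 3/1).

iteration 1: select P,R (d=24, Q=-91); attach at lengths (55/4, 41/4); label the merged cluster PR
  updated: d(PR,X)=49/2, d(PR,Z)=-3
iteration 2: select PR,X (d=49/2, Q=-55/2); attach at lengths (31/4, 67/4); label the merged cluster PRX
  updated: d(PRX,Z)=-43/4
iteration 3: select PRX,Z (d=-43/4); attach at lengths (-43/8, -43/8); label the merged cluster PRXZ
final tree: (((P:55/4,R:41/4):31/4,X:67/4):-43/8,Z:-43/8)
total length: 151/4

55/4,41/4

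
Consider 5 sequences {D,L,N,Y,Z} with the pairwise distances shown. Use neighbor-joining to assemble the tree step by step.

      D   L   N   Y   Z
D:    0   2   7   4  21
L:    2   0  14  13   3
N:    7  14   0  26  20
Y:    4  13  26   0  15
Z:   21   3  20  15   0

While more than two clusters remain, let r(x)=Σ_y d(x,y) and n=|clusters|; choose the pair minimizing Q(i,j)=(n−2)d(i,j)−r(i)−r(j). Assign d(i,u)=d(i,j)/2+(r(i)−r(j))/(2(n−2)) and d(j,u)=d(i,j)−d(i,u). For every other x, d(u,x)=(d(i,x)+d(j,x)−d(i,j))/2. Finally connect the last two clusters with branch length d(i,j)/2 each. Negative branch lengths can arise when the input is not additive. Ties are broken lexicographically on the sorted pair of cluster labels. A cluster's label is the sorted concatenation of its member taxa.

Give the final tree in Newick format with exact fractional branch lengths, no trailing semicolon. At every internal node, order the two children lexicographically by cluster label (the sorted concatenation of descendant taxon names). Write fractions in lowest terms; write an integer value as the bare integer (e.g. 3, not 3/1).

(((D:-27/8,N:83/8):33/8,(L:-3,Z:6):41/8):59/16,Y:59/16)

iteration 1: select L,Z (d=3, Q=-82); attach at lengths (-3, 6); label the merged cluster LZ
  updated: d(D,LZ)=10, d(LZ,N)=31/2, d(LZ,Y)=25/2
iteration 2: select D,N (d=7, Q=-111/2); attach at lengths (-27/8, 83/8); label the merged cluster DN
  updated: d(DN,LZ)=37/4, d(DN,Y)=23/2
iteration 3: select DN,LZ (d=37/4, Q=-133/4); attach at lengths (33/8, 41/8); label the merged cluster DLNZ
  updated: d(DLNZ,Y)=59/8
iteration 4: select DLNZ,Y (d=59/8); attach at lengths (59/16, 59/16); label the merged cluster DLNYZ
final tree: (((D:-27/8,N:83/8):33/8,(L:-3,Z:6):41/8):59/16,Y:59/16)
total length: 213/8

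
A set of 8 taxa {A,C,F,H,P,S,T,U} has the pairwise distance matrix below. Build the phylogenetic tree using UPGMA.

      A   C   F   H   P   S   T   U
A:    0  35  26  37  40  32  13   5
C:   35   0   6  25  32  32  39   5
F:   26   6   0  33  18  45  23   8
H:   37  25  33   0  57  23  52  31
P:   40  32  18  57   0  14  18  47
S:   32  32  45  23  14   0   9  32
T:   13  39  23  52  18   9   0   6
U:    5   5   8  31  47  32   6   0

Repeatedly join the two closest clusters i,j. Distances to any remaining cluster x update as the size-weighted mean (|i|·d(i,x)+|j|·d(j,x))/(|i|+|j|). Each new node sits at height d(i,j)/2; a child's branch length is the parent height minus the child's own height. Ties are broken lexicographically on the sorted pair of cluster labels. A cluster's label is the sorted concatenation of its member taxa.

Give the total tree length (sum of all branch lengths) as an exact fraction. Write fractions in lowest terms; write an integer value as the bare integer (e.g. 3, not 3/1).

13283/168

step 1: merge (A,U) at d=5; branch lengths A→5/2, U→5/2; new cluster AU
  updated: d(AU,C)=20, d(AU,F)=17, d(AU,H)=34, d(AU,P)=87/2, d(AU,S)=32, d(AU,T)=19/2
step 2: merge (C,F) at d=6; branch lengths C→3, F→3; new cluster CF
  updated: d(AU,CF)=37/2, d(CF,H)=29, d(CF,P)=25, d(CF,S)=77/2, d(CF,T)=31
step 3: merge (S,T) at d=9; branch lengths S→9/2, T→9/2; new cluster ST
  updated: d(AU,ST)=83/4, d(CF,ST)=139/4, d(H,ST)=75/2, d(P,ST)=16
step 4: merge (P,ST) at d=16; branch lengths P→8, ST→7/2; new cluster PST
  updated: d(AU,PST)=85/3, d(CF,PST)=63/2, d(H,PST)=44
step 5: merge (AU,CF) at d=37/2; branch lengths AU→27/4, CF→25/4; new cluster ACFU
  updated: d(ACFU,H)=63/2, d(ACFU,PST)=359/12
step 6: merge (ACFU,PST) at d=359/12; branch lengths ACFU→137/24, PST→167/24; new cluster ACFPSTU
  updated: d(ACFPSTU,H)=258/7
step 7: merge (ACFPSTU,H) at d=258/7; branch lengths ACFPSTU→583/168, H→129/7; new cluster ACFHPSTU
final tree: ((((A:5/2,U:5/2):27/4,(C:3,F:3):25/4):137/24,(P:8,(S:9/2,T:9/2):7/2):167/24):583/168,H:129/7)
total length: 13283/168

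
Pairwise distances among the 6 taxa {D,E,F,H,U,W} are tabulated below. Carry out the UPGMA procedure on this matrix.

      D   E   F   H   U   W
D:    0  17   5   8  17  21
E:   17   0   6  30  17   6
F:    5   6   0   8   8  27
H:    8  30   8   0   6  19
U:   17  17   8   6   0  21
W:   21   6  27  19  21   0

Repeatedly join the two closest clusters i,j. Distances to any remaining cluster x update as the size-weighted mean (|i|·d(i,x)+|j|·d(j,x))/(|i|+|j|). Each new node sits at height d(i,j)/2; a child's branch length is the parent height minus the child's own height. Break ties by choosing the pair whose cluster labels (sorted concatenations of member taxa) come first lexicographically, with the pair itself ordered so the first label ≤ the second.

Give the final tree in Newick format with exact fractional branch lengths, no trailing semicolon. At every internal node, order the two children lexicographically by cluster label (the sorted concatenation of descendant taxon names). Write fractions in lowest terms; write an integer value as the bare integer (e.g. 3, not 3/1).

step 1: merge (D,F) at d=5; branch lengths D→5/2, F→5/2; new cluster DF
  updated: d(DF,E)=23/2, d(DF,H)=8, d(DF,U)=25/2, d(DF,W)=24
step 2: merge (E,W) at d=6; branch lengths E→3, W→3; new cluster EW
  updated: d(DF,EW)=71/4, d(EW,H)=49/2, d(EW,U)=19
step 3: merge (H,U) at d=6; branch lengths H→3, U→3; new cluster HU
  updated: d(DF,HU)=41/4, d(EW,HU)=87/4
step 4: merge (DF,HU) at d=41/4; branch lengths DF→21/8, HU→17/8; new cluster DFHU
  updated: d(DFHU,EW)=79/4
step 5: merge (DFHU,EW) at d=79/4; branch lengths DFHU→19/4, EW→55/8; new cluster DEFHUW
final tree: (((D:5/2,F:5/2):21/8,(H:3,U:3):17/8):19/4,(E:3,W:3):55/8)
total length: 267/8

(((D:5/2,F:5/2):21/8,(H:3,U:3):17/8):19/4,(E:3,W:3):55/8)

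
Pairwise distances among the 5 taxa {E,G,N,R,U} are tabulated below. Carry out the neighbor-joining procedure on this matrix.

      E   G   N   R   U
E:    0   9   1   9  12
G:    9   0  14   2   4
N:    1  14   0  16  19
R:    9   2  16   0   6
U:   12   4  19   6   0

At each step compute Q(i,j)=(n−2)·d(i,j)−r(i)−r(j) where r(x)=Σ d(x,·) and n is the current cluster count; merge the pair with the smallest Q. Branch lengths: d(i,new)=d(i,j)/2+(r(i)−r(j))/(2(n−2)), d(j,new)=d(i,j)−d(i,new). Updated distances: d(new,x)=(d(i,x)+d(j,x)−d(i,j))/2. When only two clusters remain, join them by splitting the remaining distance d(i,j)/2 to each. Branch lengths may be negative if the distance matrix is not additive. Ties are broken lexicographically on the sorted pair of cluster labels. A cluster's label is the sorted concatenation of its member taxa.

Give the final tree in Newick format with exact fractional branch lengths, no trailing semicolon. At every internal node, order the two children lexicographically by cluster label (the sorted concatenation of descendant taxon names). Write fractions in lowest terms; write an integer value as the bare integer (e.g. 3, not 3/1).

((((E:-8/3,N:11/3):21/2,R:3/2):1/2,G:0):2,U:2)

1. join E+N (d=1, Q=-78) ⇒ EN; edges |E|=-8/3, |N|=11/3
  updated: d(EN,G)=11, d(EN,R)=12, d(EN,U)=15
2. join EN+R (d=12, Q=-34) ⇒ ENR; edges |EN|=21/2, |R|=3/2
  updated: d(ENR,G)=1/2, d(ENR,U)=9/2
3. join ENR+G (d=1/2, Q=-9) ⇒ EGNR; edges |ENR|=1/2, |G|=0
  updated: d(EGNR,U)=4
4. join EGNR+U (d=4) ⇒ EGNRU; edges |EGNR|=2, |U|=2
final tree: ((((E:-8/3,N:11/3):21/2,R:3/2):1/2,G:0):2,U:2)
total length: 35/2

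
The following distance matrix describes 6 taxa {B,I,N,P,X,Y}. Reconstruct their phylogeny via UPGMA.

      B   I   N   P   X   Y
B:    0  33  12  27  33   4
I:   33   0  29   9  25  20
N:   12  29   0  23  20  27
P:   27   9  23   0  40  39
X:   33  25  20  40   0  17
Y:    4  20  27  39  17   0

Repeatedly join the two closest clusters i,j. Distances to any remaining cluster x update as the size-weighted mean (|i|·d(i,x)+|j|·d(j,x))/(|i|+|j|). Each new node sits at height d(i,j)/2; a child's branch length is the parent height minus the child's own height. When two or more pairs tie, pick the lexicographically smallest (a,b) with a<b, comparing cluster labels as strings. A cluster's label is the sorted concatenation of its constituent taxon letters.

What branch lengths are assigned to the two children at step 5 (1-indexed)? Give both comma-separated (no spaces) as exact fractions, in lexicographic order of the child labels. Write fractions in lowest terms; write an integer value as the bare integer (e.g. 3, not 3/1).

37/12,41/4

1. join B+Y (d=4) ⇒ BY; edges |B|=2, |Y|=2
  updated: d(BY,I)=53/2, d(BY,N)=39/2, d(BY,P)=33, d(BY,X)=25
2. join I+P (d=9) ⇒ IP; edges |I|=9/2, |P|=9/2
  updated: d(BY,IP)=119/4, d(IP,N)=26, d(IP,X)=65/2
3. join BY+N (d=39/2) ⇒ BNY; edges |BY|=31/4, |N|=39/4
  updated: d(BNY,IP)=57/2, d(BNY,X)=70/3
4. join BNY+X (d=70/3) ⇒ BNXY; edges |BNY|=23/12, |X|=35/3
  updated: d(BNXY,IP)=59/2
5. join BNXY+IP (d=59/2) ⇒ BINPXY; edges |BNXY|=37/12, |IP|=41/4
final tree: ((((B:2,Y:2):31/4,N:39/4):23/12,X:35/3):37/12,(I:9/2,P:9/2):41/4)
total length: 689/12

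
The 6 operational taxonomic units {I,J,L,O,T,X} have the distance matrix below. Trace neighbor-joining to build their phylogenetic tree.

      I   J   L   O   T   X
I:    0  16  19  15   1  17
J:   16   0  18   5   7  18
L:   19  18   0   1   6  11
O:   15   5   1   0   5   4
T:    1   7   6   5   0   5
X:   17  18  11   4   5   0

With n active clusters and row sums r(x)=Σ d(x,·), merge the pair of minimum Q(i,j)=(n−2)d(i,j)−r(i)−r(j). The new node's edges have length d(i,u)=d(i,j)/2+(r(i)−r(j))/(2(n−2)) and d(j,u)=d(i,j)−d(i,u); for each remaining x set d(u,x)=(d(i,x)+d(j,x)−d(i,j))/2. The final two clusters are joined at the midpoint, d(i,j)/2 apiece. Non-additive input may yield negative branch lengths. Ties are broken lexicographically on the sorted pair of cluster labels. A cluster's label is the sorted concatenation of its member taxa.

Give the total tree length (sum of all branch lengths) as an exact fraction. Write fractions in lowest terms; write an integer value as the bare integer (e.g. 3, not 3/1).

375/16

1. join I+T (d=1, Q=-88) ⇒ IT; edges |I|=6, |T|=-5
  updated: d(IT,J)=11, d(IT,L)=12, d(IT,O)=19/2, d(IT,X)=21/2
2. join IT+J (d=11, Q=-62) ⇒ IJT; edges |IT|=4, |J|=7
  updated: d(IJT,L)=19/2, d(IJT,O)=7/4, d(IJT,X)=35/4
3. join IJT+X (d=35/4, Q=-105/4) ⇒ IJTX; edges |IJT|=55/16, |X|=85/16
  updated: d(IJTX,L)=47/8, d(IJTX,O)=-3/2
4. join IJTX+L (d=47/8, Q=-43/8) ⇒ IJLTX; edges |IJTX|=27/16, |L|=67/16
  updated: d(IJLTX,O)=-51/16
5. join IJLTX+O (d=-51/16) ⇒ IJLOTX; edges |IJLTX|=-51/32, |O|=-51/32
final tree: (((((I:6,T:-5):4,J:7):55/16,X:85/16):27/16,L:67/16):-51/32,O:-51/32)
total length: 375/16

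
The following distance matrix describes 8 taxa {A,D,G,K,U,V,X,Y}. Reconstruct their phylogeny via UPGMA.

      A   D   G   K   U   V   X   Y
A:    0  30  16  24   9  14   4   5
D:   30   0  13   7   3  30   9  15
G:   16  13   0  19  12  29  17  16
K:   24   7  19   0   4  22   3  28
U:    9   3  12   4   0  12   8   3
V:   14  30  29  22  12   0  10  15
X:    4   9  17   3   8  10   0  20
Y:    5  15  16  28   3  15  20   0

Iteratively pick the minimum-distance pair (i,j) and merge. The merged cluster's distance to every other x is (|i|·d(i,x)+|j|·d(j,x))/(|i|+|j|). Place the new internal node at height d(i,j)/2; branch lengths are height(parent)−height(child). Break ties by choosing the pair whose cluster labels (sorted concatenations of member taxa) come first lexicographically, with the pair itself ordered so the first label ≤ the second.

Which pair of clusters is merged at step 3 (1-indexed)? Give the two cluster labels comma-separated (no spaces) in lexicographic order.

step 1: merge (D,U) at d=3; branch lengths D→3/2, U→3/2; new cluster DU
  updated: d(A,DU)=39/2, d(DU,G)=25/2, d(DU,K)=11/2, d(DU,V)=21, d(DU,X)=17/2, d(DU,Y)=9
step 2: merge (K,X) at d=3; branch lengths K→3/2, X→3/2; new cluster KX
  updated: d(A,KX)=14, d(DU,KX)=7, d(G,KX)=18, d(KX,V)=16, d(KX,Y)=24
step 3: merge (A,Y) at d=5; branch lengths A→5/2, Y→5/2; new cluster AY
  updated: d(AY,DU)=57/4, d(AY,G)=16, d(AY,KX)=19, d(AY,V)=29/2
step 4: merge (DU,KX) at d=7; branch lengths DU→2, KX→2; new cluster DKUX
  updated: d(AY,DKUX)=133/8, d(DKUX,G)=61/4, d(DKUX,V)=37/2
step 5: merge (AY,V) at d=29/2; branch lengths AY→19/4, V→29/4; new cluster AVY
  updated: d(AVY,DKUX)=69/4, d(AVY,G)=61/3
step 6: merge (DKUX,G) at d=61/4; branch lengths DKUX→33/8, G→61/8; new cluster DGKUX
  updated: d(AVY,DGKUX)=268/15
step 7: merge (AVY,DGKUX) at d=268/15; branch lengths AVY→101/60, DGKUX→157/120; new cluster ADGKUVXY
final tree: (((A:5/2,Y:5/2):19/4,V:29/4):101/60,(((D:3/2,U:3/2):2,(K:3/2,X:3/2):2):33/8,G:61/8):157/120)
total length: 5009/120

A,Y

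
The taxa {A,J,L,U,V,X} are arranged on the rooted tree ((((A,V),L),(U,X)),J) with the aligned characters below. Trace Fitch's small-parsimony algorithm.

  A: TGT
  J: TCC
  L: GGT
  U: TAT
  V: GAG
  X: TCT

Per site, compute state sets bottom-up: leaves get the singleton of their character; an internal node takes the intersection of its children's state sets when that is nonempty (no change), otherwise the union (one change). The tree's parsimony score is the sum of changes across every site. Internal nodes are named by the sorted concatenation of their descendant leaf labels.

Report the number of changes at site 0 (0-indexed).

2

AV@0: {T} ∪ {G} = {G,T} (union, +1)
ALV@0: {G,T} ∩ {G} = {G} (intersection, +0)
UX@0: {T} ∩ {T} = {T} (intersection, +0)
ALUVX@0: {G} ∪ {T} = {G,T} (union, +1)
AJLUVX@0: {G,T} ∩ {T} = {T} (intersection, +0)
AV@1: {G} ∪ {A} = {A,G} (union, +1)
ALV@1: {A,G} ∩ {G} = {G} (intersection, +0)
UX@1: {A} ∪ {C} = {A,C} (union, +1)
ALUVX@1: {G} ∪ {A,C} = {A,C,G} (union, +1)
AJLUVX@1: {A,C,G} ∩ {C} = {C} (intersection, +0)
AV@2: {T} ∪ {G} = {G,T} (union, +1)
ALV@2: {G,T} ∩ {T} = {T} (intersection, +0)
UX@2: {T} ∩ {T} = {T} (intersection, +0)
ALUVX@2: {T} ∩ {T} = {T} (intersection, +0)
AJLUVX@2: {T} ∪ {C} = {C,T} (union, +1)
per-site changes: [2, 3, 2]; total = 7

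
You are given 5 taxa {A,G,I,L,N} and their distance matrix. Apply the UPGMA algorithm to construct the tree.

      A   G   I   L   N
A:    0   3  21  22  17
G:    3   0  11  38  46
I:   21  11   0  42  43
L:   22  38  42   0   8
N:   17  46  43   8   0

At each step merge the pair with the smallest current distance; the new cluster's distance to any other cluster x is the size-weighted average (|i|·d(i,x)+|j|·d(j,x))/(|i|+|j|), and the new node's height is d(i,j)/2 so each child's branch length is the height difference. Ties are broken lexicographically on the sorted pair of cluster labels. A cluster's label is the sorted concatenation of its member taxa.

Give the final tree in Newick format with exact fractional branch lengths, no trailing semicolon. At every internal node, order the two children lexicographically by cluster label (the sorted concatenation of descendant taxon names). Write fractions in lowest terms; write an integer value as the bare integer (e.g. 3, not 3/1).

1. join A+G (d=3) ⇒ AG; edges |A|=3/2, |G|=3/2
  updated: d(AG,I)=16, d(AG,L)=30, d(AG,N)=63/2
2. join L+N (d=8) ⇒ LN; edges |L|=4, |N|=4
  updated: d(AG,LN)=123/4, d(I,LN)=85/2
3. join AG+I (d=16) ⇒ AGI; edges |AG|=13/2, |I|=8
  updated: d(AGI,LN)=104/3
4. join AGI+LN (d=104/3) ⇒ AGILN; edges |AGI|=28/3, |LN|=40/3
final tree: (((A:3/2,G:3/2):13/2,I:8):28/3,(L:4,N:4):40/3)
total length: 289/6

(((A:3/2,G:3/2):13/2,I:8):28/3,(L:4,N:4):40/3)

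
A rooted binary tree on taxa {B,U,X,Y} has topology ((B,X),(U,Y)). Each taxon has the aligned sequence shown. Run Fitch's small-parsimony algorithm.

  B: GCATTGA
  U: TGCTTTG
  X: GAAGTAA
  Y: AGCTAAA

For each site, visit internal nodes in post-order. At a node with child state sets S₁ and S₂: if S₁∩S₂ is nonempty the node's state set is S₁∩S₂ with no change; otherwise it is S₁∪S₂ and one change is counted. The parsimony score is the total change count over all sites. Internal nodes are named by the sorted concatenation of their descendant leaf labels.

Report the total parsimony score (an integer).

site 0, node BX: B={G} ∩ X={G} → {G} (+0)
site 0, node UY: U={T} ∪ Y={A} → {A,T} (+1)
site 0, node BUXY: BX={G} ∪ UY={A,T} → {A,G,T} (+1)
site 1, node BX: B={C} ∪ X={A} → {A,C} (+1)
site 1, node UY: U={G} ∩ Y={G} → {G} (+0)
site 1, node BUXY: BX={A,C} ∪ UY={G} → {A,C,G} (+1)
site 2, node BX: B={A} ∩ X={A} → {A} (+0)
site 2, node UY: U={C} ∩ Y={C} → {C} (+0)
site 2, node BUXY: BX={A} ∪ UY={C} → {A,C} (+1)
site 3, node BX: B={T} ∪ X={G} → {G,T} (+1)
site 3, node UY: U={T} ∩ Y={T} → {T} (+0)
site 3, node BUXY: BX={G,T} ∩ UY={T} → {T} (+0)
site 4, node BX: B={T} ∩ X={T} → {T} (+0)
site 4, node UY: U={T} ∪ Y={A} → {A,T} (+1)
site 4, node BUXY: BX={T} ∩ UY={A,T} → {T} (+0)
site 5, node BX: B={G} ∪ X={A} → {A,G} (+1)
site 5, node UY: U={T} ∪ Y={A} → {A,T} (+1)
site 5, node BUXY: BX={A,G} ∩ UY={A,T} → {A} (+0)
site 6, node BX: B={A} ∩ X={A} → {A} (+0)
site 6, node UY: U={G} ∪ Y={A} → {A,G} (+1)
site 6, node BUXY: BX={A} ∩ UY={A,G} → {A} (+0)
per-site changes: [2, 2, 1, 1, 1, 2, 1]; total = 10

10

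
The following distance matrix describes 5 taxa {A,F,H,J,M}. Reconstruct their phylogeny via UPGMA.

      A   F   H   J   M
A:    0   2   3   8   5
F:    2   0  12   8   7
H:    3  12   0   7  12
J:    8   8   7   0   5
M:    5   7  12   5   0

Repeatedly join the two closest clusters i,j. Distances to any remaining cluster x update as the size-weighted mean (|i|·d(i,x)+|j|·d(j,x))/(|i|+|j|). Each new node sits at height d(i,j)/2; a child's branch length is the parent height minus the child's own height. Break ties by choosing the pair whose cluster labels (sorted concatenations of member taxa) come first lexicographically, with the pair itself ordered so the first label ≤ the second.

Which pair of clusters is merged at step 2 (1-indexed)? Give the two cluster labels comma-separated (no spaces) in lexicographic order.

step 1: merge (A,F) at d=2; branch lengths A→1, F→1; new cluster AF
  updated: d(AF,H)=15/2, d(AF,J)=8, d(AF,M)=6
step 2: merge (J,M) at d=5; branch lengths J→5/2, M→5/2; new cluster JM
  updated: d(AF,JM)=7, d(H,JM)=19/2
step 3: merge (AF,JM) at d=7; branch lengths AF→5/2, JM→1; new cluster AFJM
  updated: d(AFJM,H)=17/2
step 4: merge (AFJM,H) at d=17/2; branch lengths AFJM→3/4, H→17/4; new cluster AFHJM
final tree: (((A:1,F:1):5/2,(J:5/2,M:5/2):1):3/4,H:17/4)
total length: 31/2

J,M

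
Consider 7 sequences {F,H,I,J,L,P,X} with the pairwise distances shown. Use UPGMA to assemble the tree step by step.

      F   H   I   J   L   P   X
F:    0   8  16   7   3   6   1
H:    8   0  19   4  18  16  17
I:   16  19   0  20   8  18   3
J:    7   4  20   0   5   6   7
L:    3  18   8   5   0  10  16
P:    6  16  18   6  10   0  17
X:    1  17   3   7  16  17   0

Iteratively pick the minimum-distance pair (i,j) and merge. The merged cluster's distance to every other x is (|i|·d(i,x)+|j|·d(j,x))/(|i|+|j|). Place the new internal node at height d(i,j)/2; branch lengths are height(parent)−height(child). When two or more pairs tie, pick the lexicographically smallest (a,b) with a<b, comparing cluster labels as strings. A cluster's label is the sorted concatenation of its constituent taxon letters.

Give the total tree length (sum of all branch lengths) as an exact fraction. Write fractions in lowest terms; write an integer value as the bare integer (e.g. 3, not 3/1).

353/12

1. join F+X (d=1) ⇒ FX; edges |F|=1/2, |X|=1/2
  updated: d(FX,H)=25/2, d(FX,I)=19/2, d(FX,J)=7, d(FX,L)=19/2, d(FX,P)=23/2
2. join H+J (d=4) ⇒ HJ; edges |H|=2, |J|=2
  updated: d(FX,HJ)=39/4, d(HJ,I)=39/2, d(HJ,L)=23/2, d(HJ,P)=11
3. join I+L (d=8) ⇒ IL; edges |I|=4, |L|=4
  updated: d(FX,IL)=19/2, d(HJ,IL)=31/2, d(IL,P)=14
4. join FX+IL (d=19/2) ⇒ FILX; edges |FX|=17/4, |IL|=3/4
  updated: d(FILX,HJ)=101/8, d(FILX,P)=51/4
5. join HJ+P (d=11) ⇒ HJP; edges |HJ|=7/2, |P|=11/2
  updated: d(FILX,HJP)=38/3
6. join FILX+HJP (d=38/3) ⇒ FHIJLPX; edges |FILX|=19/12, |HJP|=5/6
final tree: (((F:1/2,X:1/2):17/4,(I:4,L:4):3/4):19/12,((H:2,J:2):7/2,P:11/2):5/6)
total length: 353/12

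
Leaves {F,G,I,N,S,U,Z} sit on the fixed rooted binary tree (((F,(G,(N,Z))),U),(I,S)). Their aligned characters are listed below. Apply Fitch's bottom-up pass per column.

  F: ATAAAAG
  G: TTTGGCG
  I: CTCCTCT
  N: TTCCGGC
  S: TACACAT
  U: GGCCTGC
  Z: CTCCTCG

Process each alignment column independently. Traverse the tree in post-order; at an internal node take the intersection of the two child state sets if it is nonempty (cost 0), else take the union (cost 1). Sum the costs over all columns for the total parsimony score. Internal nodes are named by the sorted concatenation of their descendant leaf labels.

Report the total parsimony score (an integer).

22

NZ@0: {T} ∪ {C} = {C,T} (union, +1)
GNZ@0: {T} ∩ {C,T} = {T} (intersection, +0)
FGNZ@0: {A} ∪ {T} = {A,T} (union, +1)
FGNUZ@0: {A,T} ∪ {G} = {A,G,T} (union, +1)
IS@0: {C} ∪ {T} = {C,T} (union, +1)
FGINSUZ@0: {A,G,T} ∩ {C,T} = {T} (intersection, +0)
NZ@1: {T} ∩ {T} = {T} (intersection, +0)
GNZ@1: {T} ∩ {T} = {T} (intersection, +0)
FGNZ@1: {T} ∩ {T} = {T} (intersection, +0)
FGNUZ@1: {T} ∪ {G} = {G,T} (union, +1)
IS@1: {T} ∪ {A} = {A,T} (union, +1)
FGINSUZ@1: {G,T} ∩ {A,T} = {T} (intersection, +0)
NZ@2: {C} ∩ {C} = {C} (intersection, +0)
GNZ@2: {T} ∪ {C} = {C,T} (union, +1)
FGNZ@2: {A} ∪ {C,T} = {A,C,T} (union, +1)
FGNUZ@2: {A,C,T} ∩ {C} = {C} (intersection, +0)
IS@2: {C} ∩ {C} = {C} (intersection, +0)
FGINSUZ@2: {C} ∩ {C} = {C} (intersection, +0)
NZ@3: {C} ∩ {C} = {C} (intersection, +0)
GNZ@3: {G} ∪ {C} = {C,G} (union, +1)
FGNZ@3: {A} ∪ {C,G} = {A,C,G} (union, +1)
FGNUZ@3: {A,C,G} ∩ {C} = {C} (intersection, +0)
IS@3: {C} ∪ {A} = {A,C} (union, +1)
FGINSUZ@3: {C} ∩ {A,C} = {C} (intersection, +0)
NZ@4: {G} ∪ {T} = {G,T} (union, +1)
GNZ@4: {G} ∩ {G,T} = {G} (intersection, +0)
FGNZ@4: {A} ∪ {G} = {A,G} (union, +1)
FGNUZ@4: {A,G} ∪ {T} = {A,G,T} (union, +1)
IS@4: {T} ∪ {C} = {C,T} (union, +1)
FGINSUZ@4: {A,G,T} ∩ {C,T} = {T} (intersection, +0)
NZ@5: {G} ∪ {C} = {C,G} (union, +1)
GNZ@5: {C} ∩ {C,G} = {C} (intersection, +0)
FGNZ@5: {A} ∪ {C} = {A,C} (union, +1)
FGNUZ@5: {A,C} ∪ {G} = {A,C,G} (union, +1)
IS@5: {C} ∪ {A} = {A,C} (union, +1)
FGINSUZ@5: {A,C,G} ∩ {A,C} = {A,C} (intersection, +0)
NZ@6: {C} ∪ {G} = {C,G} (union, +1)
GNZ@6: {G} ∩ {C,G} = {G} (intersection, +0)
FGNZ@6: {G} ∩ {G} = {G} (intersection, +0)
FGNUZ@6: {G} ∪ {C} = {C,G} (union, +1)
IS@6: {T} ∩ {T} = {T} (intersection, +0)
FGINSUZ@6: {C,G} ∪ {T} = {C,G,T} (union, +1)
per-site changes: [4, 2, 2, 3, 4, 4, 3]; total = 22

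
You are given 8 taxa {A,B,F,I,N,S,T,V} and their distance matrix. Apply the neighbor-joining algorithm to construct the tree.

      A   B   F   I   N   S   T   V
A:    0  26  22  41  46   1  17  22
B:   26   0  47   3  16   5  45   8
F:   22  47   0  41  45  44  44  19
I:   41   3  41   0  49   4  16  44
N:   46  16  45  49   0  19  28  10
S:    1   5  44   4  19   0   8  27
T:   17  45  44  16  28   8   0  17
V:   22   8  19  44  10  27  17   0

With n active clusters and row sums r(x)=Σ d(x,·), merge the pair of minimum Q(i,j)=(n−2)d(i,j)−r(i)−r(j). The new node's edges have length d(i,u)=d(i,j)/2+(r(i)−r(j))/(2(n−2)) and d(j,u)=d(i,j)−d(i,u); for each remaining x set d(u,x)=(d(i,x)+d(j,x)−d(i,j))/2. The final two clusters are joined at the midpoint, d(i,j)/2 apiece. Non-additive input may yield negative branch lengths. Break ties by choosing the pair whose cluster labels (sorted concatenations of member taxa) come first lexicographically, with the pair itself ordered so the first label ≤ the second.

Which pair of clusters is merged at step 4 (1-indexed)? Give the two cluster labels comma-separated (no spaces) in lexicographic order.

1. join B+I (d=3, Q=-330) ⇒ BI; edges |B|=-5/2, |I|=11/2
  updated: d(A,BI)=32, d(BI,F)=85/2, d(BI,N)=31, d(BI,S)=3, d(BI,T)=29, d(BI,V)=49/2
2. join BI+S (d=3, Q=-249) ⇒ BIS; edges |BI|=15/2, |S|=-9/2
  updated: d(A,BIS)=15, d(BIS,F)=167/4, d(BIS,N)=47/2, d(BIS,T)=17, d(BIS,V)=97/4
3. join A+F (d=22, Q=-823/4) ⇒ AF; edges |A|=153/32, |F|=551/32
  updated: d(AF,BIS)=139/8, d(AF,N)=69/2, d(AF,T)=39/2, d(AF,V)=19/2
4. join N+V (d=10, Q=-507/4) ⇒ NV; edges |N|=87/8, |V|=-7/8
  updated: d(AF,NV)=17, d(BIS,NV)=151/8, d(NV,T)=35/2
5. join AF+NV (d=17, Q=-293/4) ⇒ AFNV; edges |AF|=69/8, |NV|=67/8
  updated: d(AFNV,BIS)=77/8, d(AFNV,T)=10
6. join AFNV+BIS (d=77/8, Q=-293/8) ⇒ ABFINSV; edges |AFNV|=21/16, |BIS|=133/16
  updated: d(ABFINSV,T)=139/16
7. join ABFINSV+T (d=139/16) ⇒ ABFINSTV; edges |ABFINSV|=139/32, |T|=139/32
final tree: ((((A:153/32,F:551/32):69/8,(N:87/8,V:-7/8):67/8):21/16,((B:-5/2,I:11/2):15/2,S:-9/2):133/16):139/32,T:139/32)
total length: 1173/16

N,V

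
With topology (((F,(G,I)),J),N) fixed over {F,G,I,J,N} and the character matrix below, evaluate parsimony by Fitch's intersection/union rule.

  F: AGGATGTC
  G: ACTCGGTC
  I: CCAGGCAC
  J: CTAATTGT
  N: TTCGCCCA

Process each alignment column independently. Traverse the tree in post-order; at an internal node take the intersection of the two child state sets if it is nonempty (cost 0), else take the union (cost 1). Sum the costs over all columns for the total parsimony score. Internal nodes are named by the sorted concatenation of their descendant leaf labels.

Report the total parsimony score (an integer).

21

[col 0] GI: children G:{A}, I:{C} ∪→ {A,C}; cost 1
[col 0] FGI: children F:{A}, GI:{A,C} ∩→ {A}; cost 0
[col 0] FGIJ: children FGI:{A}, J:{C} ∪→ {A,C}; cost 1
[col 0] FGIJN: children FGIJ:{A,C}, N:{T} ∪→ {A,C,T}; cost 1
[col 1] GI: children G:{C}, I:{C} ∩→ {C}; cost 0
[col 1] FGI: children F:{G}, GI:{C} ∪→ {C,G}; cost 1
[col 1] FGIJ: children FGI:{C,G}, J:{T} ∪→ {C,G,T}; cost 1
[col 1] FGIJN: children FGIJ:{C,G,T}, N:{T} ∩→ {T}; cost 0
[col 2] GI: children G:{T}, I:{A} ∪→ {A,T}; cost 1
[col 2] FGI: children F:{G}, GI:{A,T} ∪→ {A,G,T}; cost 1
[col 2] FGIJ: children FGI:{A,G,T}, J:{A} ∩→ {A}; cost 0
[col 2] FGIJN: children FGIJ:{A}, N:{C} ∪→ {A,C}; cost 1
[col 3] GI: children G:{C}, I:{G} ∪→ {C,G}; cost 1
[col 3] FGI: children F:{A}, GI:{C,G} ∪→ {A,C,G}; cost 1
[col 3] FGIJ: children FGI:{A,C,G}, J:{A} ∩→ {A}; cost 0
[col 3] FGIJN: children FGIJ:{A}, N:{G} ∪→ {A,G}; cost 1
[col 4] GI: children G:{G}, I:{G} ∩→ {G}; cost 0
[col 4] FGI: children F:{T}, GI:{G} ∪→ {G,T}; cost 1
[col 4] FGIJ: children FGI:{G,T}, J:{T} ∩→ {T}; cost 0
[col 4] FGIJN: children FGIJ:{T}, N:{C} ∪→ {C,T}; cost 1
[col 5] GI: children G:{G}, I:{C} ∪→ {C,G}; cost 1
[col 5] FGI: children F:{G}, GI:{C,G} ∩→ {G}; cost 0
[col 5] FGIJ: children FGI:{G}, J:{T} ∪→ {G,T}; cost 1
[col 5] FGIJN: children FGIJ:{G,T}, N:{C} ∪→ {C,G,T}; cost 1
[col 6] GI: children G:{T}, I:{A} ∪→ {A,T}; cost 1
[col 6] FGI: children F:{T}, GI:{A,T} ∩→ {T}; cost 0
[col 6] FGIJ: children FGI:{T}, J:{G} ∪→ {G,T}; cost 1
[col 6] FGIJN: children FGIJ:{G,T}, N:{C} ∪→ {C,G,T}; cost 1
[col 7] GI: children G:{C}, I:{C} ∩→ {C}; cost 0
[col 7] FGI: children F:{C}, GI:{C} ∩→ {C}; cost 0
[col 7] FGIJ: children FGI:{C}, J:{T} ∪→ {C,T}; cost 1
[col 7] FGIJN: children FGIJ:{C,T}, N:{A} ∪→ {A,C,T}; cost 1
per-site changes: [3, 2, 3, 3, 2, 3, 3, 2]; total = 21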